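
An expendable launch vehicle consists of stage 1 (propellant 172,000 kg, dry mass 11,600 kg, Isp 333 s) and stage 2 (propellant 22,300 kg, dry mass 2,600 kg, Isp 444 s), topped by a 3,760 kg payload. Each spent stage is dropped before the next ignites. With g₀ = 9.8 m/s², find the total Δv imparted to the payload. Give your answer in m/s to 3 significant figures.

Ignition mass of stage 1 = 172,000+11,600 + 22,300+2,600 + 3,760 = 212,260 kg.
Stage 1: m₀ = 212,260 kg, m_f = 212,260 − 172,000 = 40,260 kg; Δv = 333×9.8×ln(5.272) = 3263.4×1.6625 ≈ 5425 m/s.
Stage 2: m₀ = 28,660 kg, m_f = 28,660 − 22,300 = 6,360 kg; Δv = 444×9.8×ln(4.506) = 4351.2×1.5055 ≈ 6551 m/s.
Total Δv = 5425 + 6551 = 11976 m/s.

Δv ≈ 12000 m/s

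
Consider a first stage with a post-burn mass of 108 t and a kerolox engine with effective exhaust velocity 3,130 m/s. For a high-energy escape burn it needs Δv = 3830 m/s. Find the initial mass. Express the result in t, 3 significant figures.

initial mass ≈ 367 t

From the ideal rocket equation, m₀/m_f = exp(Δv / v_e) = exp(3830 / 3130.0) = exp(1.2236) = 3.3995.
m₀ = m_f × 3.3995 = 108 × 3.3995 = 367.146 t.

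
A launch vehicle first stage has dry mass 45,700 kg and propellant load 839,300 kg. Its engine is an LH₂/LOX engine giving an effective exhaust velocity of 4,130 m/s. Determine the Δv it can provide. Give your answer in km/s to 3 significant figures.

Δv ≈ 12.2 km/s

m₀ = m_dry + m_prop = 45,700 + 839,300 = 885,000 kg.
By the Tsiolkovsky rocket equation, Δv = v_e · ln(m₀/m_f) = 4130.0 × ln(19.37) = 4130.0 × 2.9635 ≈ 12239.2 m/s.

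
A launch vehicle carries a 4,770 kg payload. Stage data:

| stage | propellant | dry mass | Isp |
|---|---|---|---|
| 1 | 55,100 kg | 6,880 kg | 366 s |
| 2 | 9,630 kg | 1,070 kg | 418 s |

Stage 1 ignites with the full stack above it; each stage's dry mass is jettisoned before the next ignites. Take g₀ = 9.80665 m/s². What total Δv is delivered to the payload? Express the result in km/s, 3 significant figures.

Ignition mass of stage 1 = 55,100+6,880 + 9,630+1,070 + 4,770 = 77,450 kg.
Stage 1: m₀ = 77,450 kg, m_f = 77,450 − 55,100 = 22,350 kg; Δv = 366×9.80665×ln(3.465) = 3589.2×1.2428 ≈ 4461 m/s.
Stage 2: m₀ = 15,470 kg, m_f = 15,470 − 9,630 = 5,840 kg; Δv = 418×9.80665×ln(2.649) = 4099.2×0.9742 ≈ 3993 m/s.
Total Δv = 4461 + 3993 = 8454 m/s.

Δv ≈ 8.45 km/s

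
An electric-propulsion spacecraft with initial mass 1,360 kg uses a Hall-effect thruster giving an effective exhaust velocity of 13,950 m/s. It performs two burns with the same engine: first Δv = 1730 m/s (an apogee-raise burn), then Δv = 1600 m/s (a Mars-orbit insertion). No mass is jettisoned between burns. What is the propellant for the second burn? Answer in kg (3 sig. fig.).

propellant for the second burn ≈ 130 kg

After the first burn: m = 1360 × exp(−1730/13950.0) = 1360 × 0.88337 = 1,201.38 kg.
After the second burn: m = 1,201.38 × exp(−1600/13950.0) = 1,201.38 × 0.89164 = 1,071.2 kg.
Second-burn propellant = 1,201.38 − 1,071.2 = 130.18 kg.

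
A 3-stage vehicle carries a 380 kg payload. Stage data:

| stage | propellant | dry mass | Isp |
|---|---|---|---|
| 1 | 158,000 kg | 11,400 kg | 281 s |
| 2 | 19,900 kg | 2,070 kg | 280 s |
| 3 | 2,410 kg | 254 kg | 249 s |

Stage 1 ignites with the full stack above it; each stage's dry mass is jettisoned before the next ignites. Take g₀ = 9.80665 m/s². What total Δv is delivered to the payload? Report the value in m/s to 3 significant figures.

Δv ≈ 12800 m/s

Ignition mass of stage 1 = 158,000+11,400 + 19,900+2,070 + 2,410+254 + 380 = 194,414 kg.
Stage 1: m₀ = 194,414 kg, m_f = 194,414 − 158,000 = 36,414 kg; Δv = 281×9.80665×ln(5.339) = 2755.7×1.6750 ≈ 4616 m/s.
Stage 2: m₀ = 25,014 kg, m_f = 25,014 − 19,900 = 5,114 kg; Δv = 280×9.80665×ln(4.891) = 2745.9×1.5875 ≈ 4359 m/s.
Stage 3: m₀ = 3,044 kg, m_f = 3,044 − 2,410 = 634 kg; Δv = 249×9.80665×ln(4.801) = 2441.9×1.5689 ≈ 3831 m/s.
Total Δv = 4616 + 4359 + 3831 = 12806 m/s.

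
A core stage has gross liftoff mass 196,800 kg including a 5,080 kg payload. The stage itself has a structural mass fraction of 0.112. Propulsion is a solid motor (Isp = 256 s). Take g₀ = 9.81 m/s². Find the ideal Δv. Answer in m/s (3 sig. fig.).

Δv ≈ 5030 m/s

Stage wet mass = m₀ − payload = 196,800 − 5,080 = 191,720 kg.
Stage dry mass = ε × stage wet mass = 0.112 × 191,720 = 21,472.6 kg.
Burnout mass m_f = stage dry + payload = 21,472.6 + 5,080 = 26,552.6 kg.
v_e = Isp · g₀ = 256 × 9.81 = 2511.4 m/s.
Using Δv = v_e ln(m₀/m_f): Δv = v_e · ln(196,800/26,552.6) = 2511.4 × ln(7.412) = 2511.4 × 2.0031 ≈ 5030 m/s.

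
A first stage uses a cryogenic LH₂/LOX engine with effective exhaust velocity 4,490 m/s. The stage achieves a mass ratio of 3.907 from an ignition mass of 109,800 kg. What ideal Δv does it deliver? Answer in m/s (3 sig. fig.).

Δv ≈ 6120 m/s

Δv = v_e · ln(3.907) = 4490.0 × 1.3628 ≈ 6118.8 m/s.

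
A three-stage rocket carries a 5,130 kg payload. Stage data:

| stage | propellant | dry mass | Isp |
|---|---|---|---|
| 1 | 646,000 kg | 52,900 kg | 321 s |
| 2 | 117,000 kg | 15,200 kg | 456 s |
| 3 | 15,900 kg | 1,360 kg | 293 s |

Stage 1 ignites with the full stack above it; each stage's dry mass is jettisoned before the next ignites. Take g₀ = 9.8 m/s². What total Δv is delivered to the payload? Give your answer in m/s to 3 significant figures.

Ignition mass of stage 1 = 646,000+52,900 + 117,000+15,200 + 15,900+1,360 + 5,130 = 853,490 kg.
Stage 1: m₀ = 853,490 kg, m_f = 853,490 − 646,000 = 207,490 kg; Δv = 321×9.8×ln(4.113) = 3145.8×1.4143 ≈ 4449 m/s.
Stage 2: m₀ = 154,590 kg, m_f = 154,590 − 117,000 = 37,590 kg; Δv = 456×9.8×ln(4.113) = 4468.8×1.4140 ≈ 6319 m/s.
Stage 3: m₀ = 22,390 kg, m_f = 22,390 − 15,900 = 6,490 kg; Δv = 293×9.8×ln(3.45) = 2871.4×1.2384 ≈ 3556 m/s.
Total Δv = 4449 + 6319 + 3556 = 14324 m/s.

Δv ≈ 14300 m/s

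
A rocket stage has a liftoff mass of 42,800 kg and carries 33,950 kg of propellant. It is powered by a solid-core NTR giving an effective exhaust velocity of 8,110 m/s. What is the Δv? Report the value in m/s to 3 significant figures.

m_f = m₀ − m_prop = 42,800 − 33,950 = 8,850 kg.
Δv = v_e · ln(m₀/m_f) = 8110.0 × ln(4.836) = 8110.0 × 1.5761 ≈ 12782.3 m/s.

Δv ≈ 12800 m/s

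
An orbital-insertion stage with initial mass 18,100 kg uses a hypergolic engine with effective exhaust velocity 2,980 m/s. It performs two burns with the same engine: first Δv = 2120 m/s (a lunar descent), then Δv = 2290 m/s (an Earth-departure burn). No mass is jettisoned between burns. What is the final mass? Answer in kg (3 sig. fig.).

After the first burn: m = 18100 × exp(−2120/2980.0) = 18100 × 0.49095 = 8,886.2 kg.
After the second burn: m = 8,886.2 × exp(−2290/2980.0) = 8,886.2 × 0.46373 = 4,120.8 kg.

final mass ≈ 4120 kg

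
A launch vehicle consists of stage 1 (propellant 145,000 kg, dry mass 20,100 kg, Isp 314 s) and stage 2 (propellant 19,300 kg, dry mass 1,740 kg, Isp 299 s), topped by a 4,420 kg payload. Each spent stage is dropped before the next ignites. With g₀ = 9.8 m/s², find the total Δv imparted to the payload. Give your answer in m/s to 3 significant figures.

Ignition mass of stage 1 = 145,000+20,100 + 19,300+1,740 + 4,420 = 190,560 kg.
Stage 1: m₀ = 190,560 kg, m_f = 190,560 − 145,000 = 45,560 kg; Δv = 314×9.8×ln(4.183) = 3077.2×1.4309 ≈ 4403 m/s.
Stage 2: m₀ = 25,460 kg, m_f = 25,460 − 19,300 = 6,160 kg; Δv = 299×9.8×ln(4.133) = 2930.2×1.4190 ≈ 4158 m/s.
Total Δv = 4403 + 4158 = 8561 m/s.

Δv ≈ 8560 m/s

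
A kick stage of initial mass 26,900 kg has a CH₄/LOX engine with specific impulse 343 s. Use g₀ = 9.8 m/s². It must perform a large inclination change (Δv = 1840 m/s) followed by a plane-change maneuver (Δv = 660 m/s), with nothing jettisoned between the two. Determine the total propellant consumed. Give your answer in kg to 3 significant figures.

total propellant consumed ≈ 14100 kg

v_e = Isp · g₀ = 343 × 9.8 = 3361.4 m/s.
After the first burn: m = 26900 × exp(−1840/3361.4) = 26900 × 0.57846 = 15,560.6 kg.
After the second burn: m = 15,560.6 × exp(−660/3361.4) = 15,560.6 × 0.82173 = 12,786.6 kg.
Total propellant = m₀ − m_final = 26900 − 12,786.6 = 14,113.4 kg.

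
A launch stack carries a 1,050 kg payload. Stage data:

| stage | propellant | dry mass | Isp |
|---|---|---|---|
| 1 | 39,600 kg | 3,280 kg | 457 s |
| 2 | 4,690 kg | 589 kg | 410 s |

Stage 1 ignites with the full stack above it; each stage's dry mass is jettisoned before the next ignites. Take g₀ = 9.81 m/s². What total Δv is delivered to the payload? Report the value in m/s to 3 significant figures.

Ignition mass of stage 1 = 39,600+3,280 + 4,690+589 + 1,050 = 49,209 kg.
Stage 1: m₀ = 49,209 kg, m_f = 49,209 − 39,600 = 9,609 kg; Δv = 457×9.81×ln(5.121) = 4483.2×1.6334 ≈ 7323 m/s.
Stage 2: m₀ = 6,329 kg, m_f = 6,329 − 4,690 = 1,639 kg; Δv = 410×9.81×ln(3.862) = 4022.1×1.3511 ≈ 5434 m/s.
Total Δv = 7323 + 5434 = 12757 m/s.

Δv ≈ 12800 m/s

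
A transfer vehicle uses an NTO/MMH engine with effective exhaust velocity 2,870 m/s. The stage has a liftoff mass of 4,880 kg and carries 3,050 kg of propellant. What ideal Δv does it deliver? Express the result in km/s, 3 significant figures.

m_f = m₀ − m_prop = 4,880 − 3,050 = 1,830 kg.
Using Δv = v_e ln(m₀/m_f): Δv = v_e · ln(m₀/m_f) = 2870.0 × ln(2.667) = 2870.0 × 0.9808 ≈ 2815.0 m/s.

Δv ≈ 2.81 km/s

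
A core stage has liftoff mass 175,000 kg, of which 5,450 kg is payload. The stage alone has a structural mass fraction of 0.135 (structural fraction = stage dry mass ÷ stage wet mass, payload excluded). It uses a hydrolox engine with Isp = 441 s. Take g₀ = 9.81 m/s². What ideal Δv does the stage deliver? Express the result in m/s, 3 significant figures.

Δv ≈ 7880 m/s

Stage wet mass = m₀ − payload = 175,000 − 5,450 = 169,550 kg.
Stage dry mass = ε × stage wet mass = 0.135 × 169,550 = 22,889.3 kg.
Burnout mass m_f = stage dry + payload = 22,889.3 + 5,450 = 28,339.3 kg.
v_e = Isp · g₀ = 441 × 9.81 = 4326.2 m/s.
Δv = v_e · ln(175,000/28,339.3) = 4326.2 × ln(6.175) = 4326.2 × 1.8205 ≈ 7876 m/s.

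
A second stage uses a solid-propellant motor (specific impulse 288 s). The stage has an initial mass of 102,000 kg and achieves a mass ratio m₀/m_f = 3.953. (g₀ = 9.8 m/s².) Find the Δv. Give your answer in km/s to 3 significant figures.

Δv ≈ 3.88 km/s

v_e = Isp · g₀ = 288 × 9.8 = 2822.4 m/s.
Δv = v_e · ln(3.953) = 2822.4 × 1.3745 ≈ 3879.3 m/s.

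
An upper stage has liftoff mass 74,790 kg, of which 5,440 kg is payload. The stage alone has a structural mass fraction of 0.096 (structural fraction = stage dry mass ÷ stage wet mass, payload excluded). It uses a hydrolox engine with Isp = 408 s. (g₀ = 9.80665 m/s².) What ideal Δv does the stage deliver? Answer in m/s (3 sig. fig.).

Stage wet mass = m₀ − payload = 74,790 − 5,440 = 69,350 kg.
Stage dry mass = ε × stage wet mass = 0.096 × 69,350 = 6,657.6 kg.
Burnout mass m_f = stage dry + payload = 6,657.6 + 5,440 = 12,097.6 kg.
v_e = Isp · g₀ = 408 × 9.80665 = 4001.1 m/s.
From the ideal rocket equation, Δv = v_e · ln(74,790/12,097.6) = 4001.1 × ln(6.182) = 4001.1 × 1.8217 ≈ 7289 m/s.

Δv ≈ 7290 m/s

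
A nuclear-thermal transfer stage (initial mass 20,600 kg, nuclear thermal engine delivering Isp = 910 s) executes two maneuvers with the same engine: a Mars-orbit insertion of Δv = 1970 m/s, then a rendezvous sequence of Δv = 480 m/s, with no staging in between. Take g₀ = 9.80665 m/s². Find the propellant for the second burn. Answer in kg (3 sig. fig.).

propellant for the second burn ≈ 865 kg

v_e = Isp · g₀ = 910 × 9.80665 = 8924.1 m/s.
After the first burn: m = 20600 × exp(−1970/8924.1) = 20600 × 0.80192 = 16,519.6 kg.
After the second burn: m = 16,519.6 × exp(−480/8924.1) = 16,519.6 × 0.94763 = 15,654.5 kg.
Second-burn propellant = 16,519.6 − 15,654.5 = 865.1 kg.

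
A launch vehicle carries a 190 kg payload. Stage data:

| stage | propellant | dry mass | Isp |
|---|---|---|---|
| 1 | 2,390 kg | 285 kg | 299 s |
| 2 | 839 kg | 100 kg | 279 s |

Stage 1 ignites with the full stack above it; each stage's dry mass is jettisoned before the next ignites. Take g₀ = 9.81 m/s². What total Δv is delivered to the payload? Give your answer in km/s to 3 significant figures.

Ignition mass of stage 1 = 2,390+285 + 839+100 + 190 = 3,804 kg.
Stage 1: m₀ = 3,804 kg, m_f = 3,804 − 2,390 = 1,414 kg; Δv = 299×9.81×ln(2.69) = 2933.2×0.9896 ≈ 2903 m/s.
Stage 2: m₀ = 1,129 kg, m_f = 1,129 − 839 = 290 kg; Δv = 279×9.81×ln(3.893) = 2737.0×1.3592 ≈ 3720 m/s.
Total Δv = 2903 + 3720 = 6623 m/s.

Δv ≈ 6.62 km/s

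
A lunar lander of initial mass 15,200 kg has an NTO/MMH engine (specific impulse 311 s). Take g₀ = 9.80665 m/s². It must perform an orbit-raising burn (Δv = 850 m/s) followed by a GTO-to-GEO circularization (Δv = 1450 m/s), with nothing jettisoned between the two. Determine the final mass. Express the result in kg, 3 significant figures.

final mass ≈ 7150 kg

v_e = Isp · g₀ = 311 × 9.80665 = 3049.9 m/s.
After the first burn: m = 15200 × exp(−850/3049.9) = 15200 × 0.75677 = 11,502.9 kg.
After the second burn: m = 11,502.9 × exp(−1450/3049.9) = 11,502.9 × 0.62162 = 7,150.43 kg.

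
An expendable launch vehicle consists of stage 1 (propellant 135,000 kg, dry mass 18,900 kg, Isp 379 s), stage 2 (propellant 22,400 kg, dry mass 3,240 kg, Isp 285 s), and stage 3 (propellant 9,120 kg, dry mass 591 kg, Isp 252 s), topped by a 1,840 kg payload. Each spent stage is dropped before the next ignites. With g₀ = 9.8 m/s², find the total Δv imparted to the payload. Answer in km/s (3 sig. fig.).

Ignition mass of stage 1 = 135,000+18,900 + 22,400+3,240 + 9,120+591 + 1,840 = 191,091 kg.
Stage 1: m₀ = 191,091 kg, m_f = 191,091 − 135,000 = 56,091 kg; Δv = 379×9.8×ln(3.407) = 3714.2×1.2258 ≈ 4553 m/s.
Stage 2: m₀ = 37,191 kg, m_f = 37,191 − 22,400 = 14,791 kg; Δv = 285×9.8×ln(2.514) = 2793.0×0.9220 ≈ 2575 m/s.
Stage 3: m₀ = 11,551 kg, m_f = 11,551 − 9,120 = 2,431 kg; Δv = 252×9.8×ln(4.752) = 2469.6×1.5585 ≈ 3849 m/s.
Total Δv = 4553 + 2575 + 3849 = 10977 m/s.

Δv ≈ 11.0 km/s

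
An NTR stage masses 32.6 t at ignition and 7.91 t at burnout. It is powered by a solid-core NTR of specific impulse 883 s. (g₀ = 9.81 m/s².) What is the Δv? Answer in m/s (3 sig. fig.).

v_e = Isp · g₀ = 883 × 9.81 = 8662.2 m/s.
Rocket equation: Δv = v_e · ln(m₀/m_f) = 8662.2 × ln(4.121) = 8662.2 × 1.4162 ≈ 12267.3 m/s.

Δv ≈ 12300 m/s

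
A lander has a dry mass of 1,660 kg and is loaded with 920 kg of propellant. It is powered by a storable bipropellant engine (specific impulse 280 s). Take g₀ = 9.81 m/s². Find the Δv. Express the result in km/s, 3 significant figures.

v_e = Isp · g₀ = 280 × 9.81 = 2746.8 m/s.
m₀ = m_dry + m_prop = 1,660 + 920 = 2,580 kg.
Rocket equation: Δv = v_e · ln(m₀/m_f) = 2746.8 × ln(1.554) = 2746.8 × 0.4410 ≈ 1211.3 m/s.

Δv ≈ 1.21 km/s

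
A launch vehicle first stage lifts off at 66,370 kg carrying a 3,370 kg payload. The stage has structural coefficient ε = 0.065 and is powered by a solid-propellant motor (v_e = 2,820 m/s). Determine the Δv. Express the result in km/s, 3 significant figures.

Δv ≈ 6.16 km/s

Stage wet mass = m₀ − payload = 66,370 − 3,370 = 63,000 kg.
Stage dry mass = ε × stage wet mass = 0.065 × 63,000 = 4,095 kg.
Burnout mass m_f = stage dry + payload = 4,095 + 3,370 = 7,465 kg.
Δv = v_e · ln(66,370/7,465) = 2820.0 × ln(8.891) = 2820.0 × 2.1850 ≈ 6162 m/s.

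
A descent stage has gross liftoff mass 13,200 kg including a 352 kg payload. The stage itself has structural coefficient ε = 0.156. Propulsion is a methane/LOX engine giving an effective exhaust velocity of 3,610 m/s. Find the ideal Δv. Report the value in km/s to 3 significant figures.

Δv ≈ 6.22 km/s

Stage wet mass = m₀ − payload = 13,200 − 352 = 12,848 kg.
Stage dry mass = ε × stage wet mass = 0.156 × 12,848 = 2,004.29 kg.
Burnout mass m_f = stage dry + payload = 2,004.29 + 352 = 2,356.29 kg.
Rocket equation: Δv = v_e · ln(13,200/2,356.29) = 3610.0 × ln(5.602) = 3610.0 × 1.7231 ≈ 6220 m/s.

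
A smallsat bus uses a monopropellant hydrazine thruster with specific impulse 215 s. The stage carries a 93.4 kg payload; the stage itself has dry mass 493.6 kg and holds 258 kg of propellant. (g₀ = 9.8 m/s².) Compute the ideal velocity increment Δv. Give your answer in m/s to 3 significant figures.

Δv ≈ 768 m/s

v_e = Isp · g₀ = 215 × 9.8 = 2107.0 m/s.
m₀ = payload + dry + propellant = 93.4 + 493.6 + 258 = 845 kg.
m_f = payload + dry = 93.4 + 493.6 = 587 kg.
Δv = v_e · ln(m₀/m_f) = 2107.0 × ln(1.44) = 2107.0 × 0.3643 ≈ 767.6 m/s.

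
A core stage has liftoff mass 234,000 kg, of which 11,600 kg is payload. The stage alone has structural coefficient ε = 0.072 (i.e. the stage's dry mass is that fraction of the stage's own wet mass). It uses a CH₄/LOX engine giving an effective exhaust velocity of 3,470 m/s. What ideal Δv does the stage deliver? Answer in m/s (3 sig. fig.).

Δv ≈ 7420 m/s

Stage wet mass = m₀ − payload = 234,000 − 11,600 = 222,400 kg.
Stage dry mass = ε × stage wet mass = 0.072 × 222,400 = 16,012.8 kg.
Burnout mass m_f = stage dry + payload = 16,012.8 + 11,600 = 27,612.8 kg.
Using Δv = v_e ln(m₀/m_f): Δv = v_e · ln(234,000/27,612.8) = 3470.0 × ln(8.474) = 3470.0 × 2.1370 ≈ 7416 m/s.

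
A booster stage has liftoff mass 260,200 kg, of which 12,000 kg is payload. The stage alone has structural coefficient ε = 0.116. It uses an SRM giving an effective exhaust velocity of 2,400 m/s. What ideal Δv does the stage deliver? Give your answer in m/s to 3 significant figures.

Δv ≈ 4450 m/s

Stage wet mass = m₀ − payload = 260,200 − 12,000 = 248,200 kg.
Stage dry mass = ε × stage wet mass = 0.116 × 248,200 = 28,791.2 kg.
Burnout mass m_f = stage dry + payload = 28,791.2 + 12,000 = 40,791.2 kg.
Δv = v_e · ln(260,200/40,791.2) = 2400.0 × ln(6.379) = 2400.0 × 1.8530 ≈ 4447 m/s.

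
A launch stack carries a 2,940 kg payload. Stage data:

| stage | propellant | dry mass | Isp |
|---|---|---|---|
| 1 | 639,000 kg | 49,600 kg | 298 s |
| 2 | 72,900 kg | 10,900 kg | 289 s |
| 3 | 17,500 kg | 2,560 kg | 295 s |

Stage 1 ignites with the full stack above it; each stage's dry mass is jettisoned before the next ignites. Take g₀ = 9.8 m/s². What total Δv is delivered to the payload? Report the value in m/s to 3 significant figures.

Ignition mass of stage 1 = 639,000+49,600 + 72,900+10,900 + 17,500+2,560 + 2,940 = 795,400 kg.
Stage 1: m₀ = 795,400 kg, m_f = 795,400 − 639,000 = 156,400 kg; Δv = 298×9.8×ln(5.086) = 2920.4×1.6264 ≈ 4750 m/s.
Stage 2: m₀ = 106,800 kg, m_f = 106,800 − 72,900 = 33,900 kg; Δv = 289×9.8×ln(3.15) = 2832.2×1.1475 ≈ 3250 m/s.
Stage 3: m₀ = 23,000 kg, m_f = 23,000 − 17,500 = 5,500 kg; Δv = 295×9.8×ln(4.182) = 2891.0×1.4307 ≈ 4136 m/s.
Total Δv = 4750 + 3250 + 4136 = 12136 m/s.

Δv ≈ 12100 m/s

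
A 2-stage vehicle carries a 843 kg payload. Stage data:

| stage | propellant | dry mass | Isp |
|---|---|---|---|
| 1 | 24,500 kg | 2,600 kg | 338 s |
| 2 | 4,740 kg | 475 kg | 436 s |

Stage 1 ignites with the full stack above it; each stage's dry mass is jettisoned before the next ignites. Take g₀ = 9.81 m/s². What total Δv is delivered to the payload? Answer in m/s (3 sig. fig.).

Δv ≈ 11000 m/s

Ignition mass of stage 1 = 24,500+2,600 + 4,740+475 + 843 = 33,158 kg.
Stage 1: m₀ = 33,158 kg, m_f = 33,158 − 24,500 = 8,658 kg; Δv = 338×9.81×ln(3.83) = 3315.8×1.3428 ≈ 4452 m/s.
Stage 2: m₀ = 6,058 kg, m_f = 6,058 − 4,740 = 1,318 kg; Δv = 436×9.81×ln(4.596) = 4277.2×1.5253 ≈ 6524 m/s.
Total Δv = 4452 + 6524 = 10976 m/s.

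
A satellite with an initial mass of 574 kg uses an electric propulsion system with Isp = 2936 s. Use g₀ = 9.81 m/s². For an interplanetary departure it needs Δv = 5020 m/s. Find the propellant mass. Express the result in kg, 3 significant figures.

propellant mass ≈ 91.8 kg

v_e = Isp · g₀ = 2936 × 9.81 = 28802.2 m/s.
m₀/m_f = exp(Δv / v_e) = exp(5020 / 28802.2) = exp(0.1743) = 1.1904.
m_f = 574 / 1.1904 = 482.191 kg, so propellant = m₀ − m_f = 574 − 482.191 = 91.809 kg.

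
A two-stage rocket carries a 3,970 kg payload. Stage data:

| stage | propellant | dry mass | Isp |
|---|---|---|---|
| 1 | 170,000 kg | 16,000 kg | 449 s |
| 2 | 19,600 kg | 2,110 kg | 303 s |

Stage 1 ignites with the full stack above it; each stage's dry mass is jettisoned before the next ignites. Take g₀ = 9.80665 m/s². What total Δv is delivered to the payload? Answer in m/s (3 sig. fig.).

Ignition mass of stage 1 = 170,000+16,000 + 19,600+2,110 + 3,970 = 211,680 kg.
Stage 1: m₀ = 211,680 kg, m_f = 211,680 − 170,000 = 41,680 kg; Δv = 449×9.80665×ln(5.079) = 4403.2×1.6251 ≈ 7155 m/s.
Stage 2: m₀ = 25,680 kg, m_f = 25,680 − 19,600 = 6,080 kg; Δv = 303×9.80665×ln(4.224) = 2971.4×1.4407 ≈ 4281 m/s.
Total Δv = 7155 + 4281 = 11436 m/s.

Δv ≈ 11400 m/s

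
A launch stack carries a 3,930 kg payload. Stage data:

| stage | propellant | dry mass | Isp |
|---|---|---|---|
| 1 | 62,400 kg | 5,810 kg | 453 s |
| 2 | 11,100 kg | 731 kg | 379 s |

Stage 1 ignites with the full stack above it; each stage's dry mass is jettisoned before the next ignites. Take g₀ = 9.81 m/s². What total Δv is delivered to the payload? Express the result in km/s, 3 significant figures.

Ignition mass of stage 1 = 62,400+5,810 + 11,100+731 + 3,930 = 83,971 kg.
Stage 1: m₀ = 83,971 kg, m_f = 83,971 − 62,400 = 21,571 kg; Δv = 453×9.81×ln(3.893) = 4443.9×1.3591 ≈ 6040 m/s.
Stage 2: m₀ = 15,761 kg, m_f = 15,761 − 11,100 = 4,661 kg; Δv = 379×9.81×ln(3.381) = 3718.0×1.2183 ≈ 4530 m/s.
Total Δv = 6040 + 4530 = 10570 m/s.

Δv ≈ 10.6 km/s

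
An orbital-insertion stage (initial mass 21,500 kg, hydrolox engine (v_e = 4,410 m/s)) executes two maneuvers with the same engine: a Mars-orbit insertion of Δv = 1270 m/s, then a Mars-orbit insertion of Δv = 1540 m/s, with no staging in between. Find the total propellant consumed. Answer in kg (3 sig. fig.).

After the first burn: m = 21500 × exp(−1270/4410.0) = 21500 × 0.74978 = 16,120.3 kg.
After the second burn: m = 16,120.3 × exp(−1540/4410.0) = 16,120.3 × 0.70525 = 11,368.8 kg.
Total propellant = m₀ − m_final = 21500 − 11,368.8 = 10,131.2 kg.

total propellant consumed ≈ 10100 kg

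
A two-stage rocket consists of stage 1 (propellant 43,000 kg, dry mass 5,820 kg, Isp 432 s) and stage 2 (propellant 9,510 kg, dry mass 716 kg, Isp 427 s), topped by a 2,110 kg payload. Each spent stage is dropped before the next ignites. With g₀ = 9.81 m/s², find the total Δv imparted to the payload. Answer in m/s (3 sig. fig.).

Δv ≈ 11300 m/s

Ignition mass of stage 1 = 43,000+5,820 + 9,510+716 + 2,110 = 61,156 kg.
Stage 1: m₀ = 61,156 kg, m_f = 61,156 − 43,000 = 18,156 kg; Δv = 432×9.81×ln(3.368) = 4237.9×1.2144 ≈ 5147 m/s.
Stage 2: m₀ = 12,336 kg, m_f = 12,336 − 9,510 = 2,826 kg; Δv = 427×9.81×ln(4.365) = 4188.9×1.4737 ≈ 6173 m/s.
Total Δv = 5147 + 6173 = 11320 m/s.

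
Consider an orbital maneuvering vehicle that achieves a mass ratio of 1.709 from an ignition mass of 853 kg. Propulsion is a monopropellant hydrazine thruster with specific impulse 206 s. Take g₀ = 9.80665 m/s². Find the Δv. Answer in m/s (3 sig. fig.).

v_e = Isp · g₀ = 206 × 9.80665 = 2020.2 m/s.
Δv = v_e · ln(1.709) = 2020.2 × 0.5359 ≈ 1082.6 m/s.

Δv ≈ 1080 m/s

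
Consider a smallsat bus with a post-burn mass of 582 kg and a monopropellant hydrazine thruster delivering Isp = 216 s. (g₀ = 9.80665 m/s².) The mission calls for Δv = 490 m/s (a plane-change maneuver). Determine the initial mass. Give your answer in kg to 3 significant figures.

v_e = Isp · g₀ = 216 × 9.80665 = 2118.2 m/s.
m₀/m_f = exp(Δv / v_e) = exp(490 / 2118.2) = exp(0.2313) = 1.2603.
m₀ = m_f × 1.2603 = 582 × 1.2603 = 733.495 kg.

initial mass ≈ 733 kg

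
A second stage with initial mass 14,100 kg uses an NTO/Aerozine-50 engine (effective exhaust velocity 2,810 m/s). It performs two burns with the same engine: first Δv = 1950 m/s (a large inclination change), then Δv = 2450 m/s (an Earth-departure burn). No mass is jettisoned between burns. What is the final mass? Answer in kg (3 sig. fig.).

After the first burn: m = 14100 × exp(−1950/2810.0) = 14100 × 0.49960 = 7,044.36 kg.
After the second burn: m = 7,044.36 × exp(−2450/2810.0) = 7,044.36 × 0.41816 = 2,945.67 kg.

final mass ≈ 2950 kg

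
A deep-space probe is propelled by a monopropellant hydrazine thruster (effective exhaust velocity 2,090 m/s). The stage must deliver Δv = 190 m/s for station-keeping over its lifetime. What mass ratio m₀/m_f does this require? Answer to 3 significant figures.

m₀/m_f = exp(Δv / v_e) = exp(190 / 2090.0) = exp(0.0909) = 1.0952.

mass ratio ≈ 1.10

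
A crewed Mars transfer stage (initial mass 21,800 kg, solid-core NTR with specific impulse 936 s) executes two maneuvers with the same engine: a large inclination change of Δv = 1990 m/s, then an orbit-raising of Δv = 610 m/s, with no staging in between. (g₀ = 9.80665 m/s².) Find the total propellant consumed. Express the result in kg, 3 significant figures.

total propellant consumed ≈ 5380 kg

v_e = Isp · g₀ = 936 × 9.80665 = 9179.0 m/s.
After the first burn: m = 21800 × exp(−1990/9179.0) = 21800 × 0.80509 = 17,551 kg.
After the second burn: m = 17,551 × exp(−610/9179.0) = 17,551 × 0.93570 = 16,422.5 kg.
Total propellant = m₀ − m_final = 21800 − 16,422.5 = 5,377.5 kg.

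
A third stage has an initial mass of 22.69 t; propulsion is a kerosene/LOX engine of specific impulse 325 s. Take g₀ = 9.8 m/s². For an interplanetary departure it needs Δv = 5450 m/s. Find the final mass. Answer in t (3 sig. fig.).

final mass ≈ 4.10 t

v_e = Isp · g₀ = 325 × 9.8 = 3185.0 m/s.
From the ideal rocket equation, m₀/m_f = exp(Δv / v_e) = exp(5450 / 3185.0) = exp(1.7111) = 5.5353.
m_f = m₀ / 5.5353 = 22.69 / 5.5353 = 4.09915 t.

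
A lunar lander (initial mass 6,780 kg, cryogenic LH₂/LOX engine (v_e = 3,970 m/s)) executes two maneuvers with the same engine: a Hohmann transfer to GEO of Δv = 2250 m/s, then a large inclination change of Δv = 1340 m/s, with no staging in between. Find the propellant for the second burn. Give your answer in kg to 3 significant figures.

propellant for the second burn ≈ 1100 kg

After the first burn: m = 6780 × exp(−2250/3970.0) = 6780 × 0.56737 = 3,846.77 kg.
After the second burn: m = 3,846.77 × exp(−1340/3970.0) = 3,846.77 × 0.71353 = 2,744.79 kg.
Second-burn propellant = 3,846.77 − 2,744.79 = 1,101.98 kg.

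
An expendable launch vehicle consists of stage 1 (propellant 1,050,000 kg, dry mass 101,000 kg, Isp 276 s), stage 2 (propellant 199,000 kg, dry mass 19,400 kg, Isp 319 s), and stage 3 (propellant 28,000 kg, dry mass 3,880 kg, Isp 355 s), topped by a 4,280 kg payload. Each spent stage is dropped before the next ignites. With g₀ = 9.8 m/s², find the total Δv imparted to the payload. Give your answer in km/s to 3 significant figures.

Δv ≈ 13.7 km/s

Ignition mass of stage 1 = 1,050,000+101,000 + 199,000+19,400 + 28,000+3,880 + 4,280 = 1,405,560 kg.
Stage 1: m₀ = 1,405,560 kg, m_f = 1,405,560 − 1,050,000 = 355,560 kg; Δv = 276×9.8×ln(3.953) = 2704.8×1.3745 ≈ 3718 m/s.
Stage 2: m₀ = 254,560 kg, m_f = 254,560 − 199,000 = 55,560 kg; Δv = 319×9.8×ln(4.582) = 3126.2×1.5221 ≈ 4758 m/s.
Stage 3: m₀ = 36,160 kg, m_f = 36,160 − 28,000 = 8,160 kg; Δv = 355×9.8×ln(4.431) = 3479.0×1.4887 ≈ 5179 m/s.
Total Δv = 3718 + 4758 + 5179 = 13655 m/s.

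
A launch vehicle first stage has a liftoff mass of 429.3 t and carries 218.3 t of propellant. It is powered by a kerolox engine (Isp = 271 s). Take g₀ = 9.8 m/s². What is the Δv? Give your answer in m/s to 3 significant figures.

v_e = Isp · g₀ = 271 × 9.8 = 2655.8 m/s.
m_f = m₀ − m_prop = 429.3 − 218.3 = 211 t.
Δv = v_e · ln(m₀/m_f) = 2655.8 × ln(2.035) = 2655.8 × 0.7103 ≈ 1886.4 m/s.

Δv ≈ 1890 m/s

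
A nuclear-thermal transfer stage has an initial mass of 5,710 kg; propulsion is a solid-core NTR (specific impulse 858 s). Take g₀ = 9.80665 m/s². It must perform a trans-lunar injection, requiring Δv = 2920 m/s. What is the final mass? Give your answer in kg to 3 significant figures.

final mass ≈ 4040 kg

v_e = Isp · g₀ = 858 × 9.80665 = 8414.1 m/s.
By the Tsiolkovsky rocket equation, m₀/m_f = exp(Δv / v_e) = exp(2920 / 8414.1) = exp(0.3470) = 1.4149.
m_f = m₀ / 1.4149 = 5,710 / 1.4149 = 4,035.62 kg.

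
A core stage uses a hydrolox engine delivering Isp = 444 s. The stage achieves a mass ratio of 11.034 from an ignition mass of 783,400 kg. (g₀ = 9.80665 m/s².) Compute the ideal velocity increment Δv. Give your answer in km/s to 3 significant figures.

Δv ≈ 10.5 km/s

v_e = Isp · g₀ = 444 × 9.80665 = 4354.2 m/s.
Δv = v_e · ln(11.034) = 4354.2 × 2.4010 ≈ 10454.2 m/s.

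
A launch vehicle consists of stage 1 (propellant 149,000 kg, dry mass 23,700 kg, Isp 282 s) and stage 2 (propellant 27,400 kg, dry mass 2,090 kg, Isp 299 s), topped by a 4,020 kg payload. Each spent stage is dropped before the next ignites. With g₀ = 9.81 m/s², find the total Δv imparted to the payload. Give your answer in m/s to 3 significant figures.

Δv ≈ 8540 m/s

Ignition mass of stage 1 = 149,000+23,700 + 27,400+2,090 + 4,020 = 206,210 kg.
Stage 1: m₀ = 206,210 kg, m_f = 206,210 − 149,000 = 57,210 kg; Δv = 282×9.81×ln(3.604) = 2766.4×1.2822 ≈ 3547 m/s.
Stage 2: m₀ = 33,510 kg, m_f = 33,510 − 27,400 = 6,110 kg; Δv = 299×9.81×ln(5.484) = 2933.2×1.7019 ≈ 4992 m/s.
Total Δv = 3547 + 4992 = 8539 m/s.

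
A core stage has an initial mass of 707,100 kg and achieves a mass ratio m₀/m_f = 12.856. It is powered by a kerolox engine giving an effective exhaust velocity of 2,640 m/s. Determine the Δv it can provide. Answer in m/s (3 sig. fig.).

By the Tsiolkovsky rocket equation, Δv = v_e · ln(12.856) = 2640.0 × 2.5538 ≈ 6742.1 m/s.

Δv ≈ 6740 m/s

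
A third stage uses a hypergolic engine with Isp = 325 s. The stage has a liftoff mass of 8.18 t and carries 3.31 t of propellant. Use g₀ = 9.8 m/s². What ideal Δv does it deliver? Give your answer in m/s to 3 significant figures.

v_e = Isp · g₀ = 325 × 9.8 = 3185.0 m/s.
m_f = m₀ − m_prop = 8.18 − 3.31 = 4.87 t.
Rocket equation: Δv = v_e · ln(m₀/m_f) = 3185.0 × ln(1.68) = 3185.0 × 0.5186 ≈ 1651.7 m/s.

Δv ≈ 1650 m/s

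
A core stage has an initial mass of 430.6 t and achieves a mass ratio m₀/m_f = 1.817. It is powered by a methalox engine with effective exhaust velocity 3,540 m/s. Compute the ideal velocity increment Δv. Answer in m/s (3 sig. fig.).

Using Δv = v_e ln(m₀/m_f): Δv = v_e · ln(1.817) = 3540.0 × 0.5972 ≈ 2114.0 m/s.

Δv ≈ 2110 m/s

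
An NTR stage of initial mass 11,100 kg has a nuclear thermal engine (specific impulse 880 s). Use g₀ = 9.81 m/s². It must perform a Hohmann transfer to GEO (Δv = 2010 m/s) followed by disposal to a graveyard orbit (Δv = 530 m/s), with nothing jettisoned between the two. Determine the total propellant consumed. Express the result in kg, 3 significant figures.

v_e = Isp · g₀ = 880 × 9.81 = 8632.8 m/s.
After the first burn: m = 11100 × exp(−2010/8632.8) = 11100 × 0.79229 = 8,794.42 kg.
After the second burn: m = 8,794.42 × exp(−530/8632.8) = 8,794.42 × 0.94045 = 8,270.71 kg.
Total propellant = m₀ − m_final = 11100 − 8,270.71 = 2,829.29 kg.

total propellant consumed ≈ 2830 kg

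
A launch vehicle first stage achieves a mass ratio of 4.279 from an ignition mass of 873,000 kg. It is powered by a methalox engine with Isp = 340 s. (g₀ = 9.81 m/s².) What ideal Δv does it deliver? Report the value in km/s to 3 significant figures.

v_e = Isp · g₀ = 340 × 9.81 = 3335.4 m/s.
Rocket equation: Δv = v_e · ln(4.279) = 3335.4 × 1.4537 ≈ 4848.7 m/s.

Δv ≈ 4.85 km/s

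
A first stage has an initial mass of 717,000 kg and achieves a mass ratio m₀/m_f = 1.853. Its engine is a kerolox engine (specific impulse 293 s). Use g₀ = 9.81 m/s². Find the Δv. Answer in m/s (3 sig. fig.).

v_e = Isp · g₀ = 293 × 9.81 = 2874.3 m/s.
Δv = v_e · ln(1.853) = 2874.3 × 0.6168 ≈ 1772.9 m/s.

Δv ≈ 1770 m/s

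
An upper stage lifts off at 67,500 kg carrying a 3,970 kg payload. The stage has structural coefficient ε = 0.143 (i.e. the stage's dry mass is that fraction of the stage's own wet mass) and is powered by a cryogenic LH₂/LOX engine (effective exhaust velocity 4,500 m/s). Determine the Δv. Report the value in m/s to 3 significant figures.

Stage wet mass = m₀ − payload = 67,500 − 3,970 = 63,530 kg.
Stage dry mass = ε × stage wet mass = 0.143 × 63,530 = 9,084.79 kg.
Burnout mass m_f = stage dry + payload = 9,084.79 + 3,970 = 13,054.79 kg.
By the Tsiolkovsky rocket equation, Δv = v_e · ln(67,500/13,054.79) = 4500.0 × ln(5.171) = 4500.0 × 1.6430 ≈ 7393 m/s.

Δv ≈ 7390 m/s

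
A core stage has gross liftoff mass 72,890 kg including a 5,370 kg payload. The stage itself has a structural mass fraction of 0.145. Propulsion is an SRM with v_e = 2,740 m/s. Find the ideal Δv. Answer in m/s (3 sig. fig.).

Δv ≈ 4300 m/s

Stage wet mass = m₀ − payload = 72,890 − 5,370 = 67,520 kg.
Stage dry mass = ε × stage wet mass = 0.145 × 67,520 = 9,790.4 kg.
Burnout mass m_f = stage dry + payload = 9,790.4 + 5,370 = 15,160.4 kg.
Using Δv = v_e ln(m₀/m_f): Δv = v_e · ln(72,890/15,160.4) = 2740.0 × ln(4.808) = 2740.0 × 1.5703 ≈ 4303 m/s.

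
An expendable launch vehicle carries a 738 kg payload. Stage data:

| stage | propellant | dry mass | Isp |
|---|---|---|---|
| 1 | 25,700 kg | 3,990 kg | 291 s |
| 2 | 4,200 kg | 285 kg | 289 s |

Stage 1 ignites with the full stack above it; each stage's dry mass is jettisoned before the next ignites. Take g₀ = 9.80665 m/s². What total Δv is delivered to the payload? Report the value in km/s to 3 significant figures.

Δv ≈ 8.42 km/s

Ignition mass of stage 1 = 25,700+3,990 + 4,200+285 + 738 = 34,913 kg.
Stage 1: m₀ = 34,913 kg, m_f = 34,913 − 25,700 = 9,213 kg; Δv = 291×9.80665×ln(3.79) = 2853.7×1.3322 ≈ 3802 m/s.
Stage 2: m₀ = 5,223 kg, m_f = 5,223 − 4,200 = 1,023 kg; Δv = 289×9.80665×ln(5.106) = 2834.1×1.6303 ≈ 4621 m/s.
Total Δv = 3802 + 4621 = 8423 m/s.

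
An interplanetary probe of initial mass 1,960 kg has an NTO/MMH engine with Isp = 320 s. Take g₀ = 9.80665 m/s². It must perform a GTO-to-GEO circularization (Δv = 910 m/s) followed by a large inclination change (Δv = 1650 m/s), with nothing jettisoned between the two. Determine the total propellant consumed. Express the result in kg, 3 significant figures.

v_e = Isp · g₀ = 320 × 9.80665 = 3138.1 m/s.
After the first burn: m = 1960 × exp(−910/3138.1) = 1960 × 0.74828 = 1,466.63 kg.
After the second burn: m = 1,466.63 × exp(−1650/3138.1) = 1,466.63 × 0.59109 = 866.91 kg.
Total propellant = m₀ − m_final = 1960 − 866.91 = 1,093.09 kg.

total propellant consumed ≈ 1090 kg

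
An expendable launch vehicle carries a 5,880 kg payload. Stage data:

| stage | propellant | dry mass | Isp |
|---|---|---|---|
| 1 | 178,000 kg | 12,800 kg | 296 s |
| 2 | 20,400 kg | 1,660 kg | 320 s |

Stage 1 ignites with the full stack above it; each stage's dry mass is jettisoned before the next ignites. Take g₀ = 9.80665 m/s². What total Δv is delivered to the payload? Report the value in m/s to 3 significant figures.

Δv ≈ 8990 m/s

Ignition mass of stage 1 = 178,000+12,800 + 20,400+1,660 + 5,880 = 218,740 kg.
Stage 1: m₀ = 218,740 kg, m_f = 218,740 − 178,000 = 40,740 kg; Δv = 296×9.80665×ln(5.369) = 2902.8×1.6807 ≈ 4879 m/s.
Stage 2: m₀ = 27,940 kg, m_f = 27,940 − 20,400 = 7,540 kg; Δv = 320×9.80665×ln(3.706) = 3138.1×1.3098 ≈ 4110 m/s.
Total Δv = 4879 + 4110 = 8989 m/s.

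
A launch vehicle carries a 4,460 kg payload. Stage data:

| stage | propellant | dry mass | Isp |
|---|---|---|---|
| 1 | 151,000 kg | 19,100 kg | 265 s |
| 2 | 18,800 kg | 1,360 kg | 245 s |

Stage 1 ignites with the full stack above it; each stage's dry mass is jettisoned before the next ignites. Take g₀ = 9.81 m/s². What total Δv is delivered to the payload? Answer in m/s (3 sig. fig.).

Δv ≈ 7350 m/s

Ignition mass of stage 1 = 151,000+19,100 + 18,800+1,360 + 4,460 = 194,720 kg.
Stage 1: m₀ = 194,720 kg, m_f = 194,720 − 151,000 = 43,720 kg; Δv = 265×9.81×ln(4.454) = 2599.7×1.4938 ≈ 3883 m/s.
Stage 2: m₀ = 24,620 kg, m_f = 24,620 − 18,800 = 5,820 kg; Δv = 245×9.81×ln(4.23) = 2403.5×1.4423 ≈ 3466 m/s.
Total Δv = 3883 + 3466 = 7349 m/s.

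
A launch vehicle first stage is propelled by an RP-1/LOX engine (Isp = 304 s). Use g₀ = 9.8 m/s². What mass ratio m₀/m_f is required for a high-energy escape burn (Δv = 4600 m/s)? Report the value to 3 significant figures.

mass ratio ≈ 4.68

v_e = Isp · g₀ = 304 × 9.8 = 2979.2 m/s.
From the ideal rocket equation, m₀/m_f = exp(Δv / v_e) = exp(4600 / 2979.2) = exp(1.5440) = 4.6835.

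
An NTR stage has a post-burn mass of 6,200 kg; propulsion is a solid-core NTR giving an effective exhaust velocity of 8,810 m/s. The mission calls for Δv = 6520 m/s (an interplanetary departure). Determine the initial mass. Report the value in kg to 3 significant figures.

initial mass ≈ 13000 kg

m₀/m_f = exp(Δv / v_e) = exp(6520 / 8810.0) = exp(0.7401) = 2.0961.
m₀ = m_f × 2.0961 = 6,200 × 2.0961 = 12,995.8 kg.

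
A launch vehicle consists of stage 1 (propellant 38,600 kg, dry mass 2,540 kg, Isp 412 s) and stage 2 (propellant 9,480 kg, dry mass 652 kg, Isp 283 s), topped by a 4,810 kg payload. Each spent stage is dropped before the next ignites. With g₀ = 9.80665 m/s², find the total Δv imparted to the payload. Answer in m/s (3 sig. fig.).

Ignition mass of stage 1 = 38,600+2,540 + 9,480+652 + 4,810 = 56,082 kg.
Stage 1: m₀ = 56,082 kg, m_f = 56,082 − 38,600 = 17,482 kg; Δv = 412×9.80665×ln(3.208) = 4040.3×1.1656 ≈ 4710 m/s.
Stage 2: m₀ = 14,942 kg, m_f = 14,942 − 9,480 = 5,462 kg; Δv = 283×9.80665×ln(2.736) = 2775.3×1.0064 ≈ 2793 m/s.
Total Δv = 4710 + 2793 = 7503 m/s.

Δv ≈ 7500 m/s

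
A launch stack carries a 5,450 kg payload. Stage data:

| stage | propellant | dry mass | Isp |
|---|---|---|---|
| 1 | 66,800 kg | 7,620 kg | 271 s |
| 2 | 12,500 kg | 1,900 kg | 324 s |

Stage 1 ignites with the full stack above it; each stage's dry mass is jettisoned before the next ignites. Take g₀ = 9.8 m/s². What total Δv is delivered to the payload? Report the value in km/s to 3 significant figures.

Ignition mass of stage 1 = 66,800+7,620 + 12,500+1,900 + 5,450 = 94,270 kg.
Stage 1: m₀ = 94,270 kg, m_f = 94,270 − 66,800 = 27,470 kg; Δv = 271×9.8×ln(3.432) = 2655.8×1.2331 ≈ 3275 m/s.
Stage 2: m₀ = 19,850 kg, m_f = 19,850 − 12,500 = 7,350 kg; Δv = 324×9.8×ln(2.701) = 3175.2×0.9935 ≈ 3155 m/s.
Total Δv = 3275 + 3155 = 6430 m/s.

Δv ≈ 6.43 km/s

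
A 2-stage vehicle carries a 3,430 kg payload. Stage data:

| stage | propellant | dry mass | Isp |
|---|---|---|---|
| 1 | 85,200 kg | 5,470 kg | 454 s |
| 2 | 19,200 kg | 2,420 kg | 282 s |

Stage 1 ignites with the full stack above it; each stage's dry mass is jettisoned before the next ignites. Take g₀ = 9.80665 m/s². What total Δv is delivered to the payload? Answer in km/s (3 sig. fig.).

Δv ≈ 9.96 km/s

Ignition mass of stage 1 = 85,200+5,470 + 19,200+2,420 + 3,430 = 115,720 kg.
Stage 1: m₀ = 115,720 kg, m_f = 115,720 − 85,200 = 30,520 kg; Δv = 454×9.80665×ln(3.792) = 4452.2×1.3328 ≈ 5934 m/s.
Stage 2: m₀ = 25,050 kg, m_f = 25,050 − 19,200 = 5,850 kg; Δv = 282×9.80665×ln(4.282) = 2765.5×1.4544 ≈ 4022 m/s.
Total Δv = 5934 + 4022 = 9956 m/s.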